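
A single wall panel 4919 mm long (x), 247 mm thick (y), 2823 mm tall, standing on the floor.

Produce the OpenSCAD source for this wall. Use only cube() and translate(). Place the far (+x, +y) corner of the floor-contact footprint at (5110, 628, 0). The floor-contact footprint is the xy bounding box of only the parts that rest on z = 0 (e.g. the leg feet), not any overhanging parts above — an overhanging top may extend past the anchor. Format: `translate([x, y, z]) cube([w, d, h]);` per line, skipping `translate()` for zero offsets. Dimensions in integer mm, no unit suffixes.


translate([191, 381, 0]) cube([4919, 247, 2823]);


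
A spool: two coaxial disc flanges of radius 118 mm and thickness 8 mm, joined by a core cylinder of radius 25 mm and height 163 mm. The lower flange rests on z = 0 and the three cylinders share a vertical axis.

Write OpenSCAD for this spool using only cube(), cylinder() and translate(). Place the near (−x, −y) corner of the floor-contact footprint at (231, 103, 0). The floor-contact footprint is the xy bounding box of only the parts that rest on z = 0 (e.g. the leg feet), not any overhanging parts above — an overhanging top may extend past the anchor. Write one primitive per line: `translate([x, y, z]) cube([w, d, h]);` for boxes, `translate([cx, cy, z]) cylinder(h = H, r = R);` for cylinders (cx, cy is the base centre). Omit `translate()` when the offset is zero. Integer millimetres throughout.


translate([349, 221, 0]) cylinder(h = 8, r = 118);
translate([349, 221, 8]) cylinder(h = 163, r = 25);
translate([349, 221, 171]) cylinder(h = 8, r = 118);


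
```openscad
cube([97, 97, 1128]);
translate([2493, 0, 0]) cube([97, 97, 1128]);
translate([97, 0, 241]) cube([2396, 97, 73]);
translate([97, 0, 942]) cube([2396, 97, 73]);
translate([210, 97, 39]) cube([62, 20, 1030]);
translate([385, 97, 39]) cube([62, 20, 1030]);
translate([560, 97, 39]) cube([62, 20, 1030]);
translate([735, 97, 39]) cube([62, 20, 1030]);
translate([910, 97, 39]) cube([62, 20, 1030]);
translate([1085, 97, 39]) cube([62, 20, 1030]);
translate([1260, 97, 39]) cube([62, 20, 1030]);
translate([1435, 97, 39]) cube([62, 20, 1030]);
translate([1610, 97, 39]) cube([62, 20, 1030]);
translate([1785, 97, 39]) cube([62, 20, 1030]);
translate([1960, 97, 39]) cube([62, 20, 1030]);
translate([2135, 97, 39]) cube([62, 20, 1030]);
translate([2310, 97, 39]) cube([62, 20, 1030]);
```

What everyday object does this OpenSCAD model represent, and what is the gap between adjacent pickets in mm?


A fence section. The picket gap is 113 mm.

Two posts, two rails, 13 pickets — a fence section. Span 2396 mm holds 13 pickets of 62 mm with 14 equal gaps: ⌊(2396 − 13·62) / 14⌋ = 113 mm.


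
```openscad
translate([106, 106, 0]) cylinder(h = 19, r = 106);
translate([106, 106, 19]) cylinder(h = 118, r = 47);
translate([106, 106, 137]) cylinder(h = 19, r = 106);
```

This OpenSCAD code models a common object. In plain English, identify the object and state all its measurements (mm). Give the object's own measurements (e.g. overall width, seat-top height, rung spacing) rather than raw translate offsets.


A spool: two coaxial disc flanges of radius 106 mm and thickness 19 mm, joined by a core cylinder of radius 47 mm and height 118 mm. The lower flange rests on z = 0 and the three cylinders share a vertical axis.


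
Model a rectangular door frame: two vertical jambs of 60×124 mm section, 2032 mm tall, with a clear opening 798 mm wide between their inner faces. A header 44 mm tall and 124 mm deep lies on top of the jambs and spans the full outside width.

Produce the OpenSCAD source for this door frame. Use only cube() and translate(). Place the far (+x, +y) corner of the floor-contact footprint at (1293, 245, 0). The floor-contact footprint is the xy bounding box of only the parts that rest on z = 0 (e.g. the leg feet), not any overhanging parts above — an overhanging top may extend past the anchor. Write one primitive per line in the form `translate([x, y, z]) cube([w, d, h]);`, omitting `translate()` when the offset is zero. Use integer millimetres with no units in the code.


translate([375, 121, 0]) cube([60, 124, 2032]);
translate([1233, 121, 0]) cube([60, 124, 2032]);
translate([375, 121, 2032]) cube([918, 124, 44]);


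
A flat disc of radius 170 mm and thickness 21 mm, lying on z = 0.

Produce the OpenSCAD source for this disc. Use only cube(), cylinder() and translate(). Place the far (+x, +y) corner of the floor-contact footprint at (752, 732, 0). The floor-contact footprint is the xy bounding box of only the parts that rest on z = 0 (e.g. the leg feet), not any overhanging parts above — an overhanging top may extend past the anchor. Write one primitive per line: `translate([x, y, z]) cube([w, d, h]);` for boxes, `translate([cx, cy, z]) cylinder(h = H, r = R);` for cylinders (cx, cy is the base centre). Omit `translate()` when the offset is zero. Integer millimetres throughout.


translate([582, 562, 0]) cylinder(h = 21, r = 170);


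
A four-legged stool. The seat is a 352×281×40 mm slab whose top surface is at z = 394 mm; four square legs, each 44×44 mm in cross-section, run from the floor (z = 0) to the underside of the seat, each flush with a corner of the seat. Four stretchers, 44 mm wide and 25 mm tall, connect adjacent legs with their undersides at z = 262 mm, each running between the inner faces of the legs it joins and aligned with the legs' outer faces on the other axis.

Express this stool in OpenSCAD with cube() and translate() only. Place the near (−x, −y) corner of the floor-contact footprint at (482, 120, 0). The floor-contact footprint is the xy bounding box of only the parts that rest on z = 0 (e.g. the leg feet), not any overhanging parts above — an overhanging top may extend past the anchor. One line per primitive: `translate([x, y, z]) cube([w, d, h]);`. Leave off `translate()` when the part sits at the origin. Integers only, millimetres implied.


translate([482, 120, 354]) cube([352, 281, 40]);
translate([482, 120, 0]) cube([44, 44, 354]);
translate([790, 120, 0]) cube([44, 44, 354]);
translate([482, 357, 0]) cube([44, 44, 354]);
translate([790, 357, 0]) cube([44, 44, 354]);
translate([526, 120, 262]) cube([264, 44, 25]);
translate([526, 357, 262]) cube([264, 44, 25]);
translate([482, 164, 262]) cube([44, 193, 25]);
translate([790, 164, 262]) cube([44, 193, 25]);


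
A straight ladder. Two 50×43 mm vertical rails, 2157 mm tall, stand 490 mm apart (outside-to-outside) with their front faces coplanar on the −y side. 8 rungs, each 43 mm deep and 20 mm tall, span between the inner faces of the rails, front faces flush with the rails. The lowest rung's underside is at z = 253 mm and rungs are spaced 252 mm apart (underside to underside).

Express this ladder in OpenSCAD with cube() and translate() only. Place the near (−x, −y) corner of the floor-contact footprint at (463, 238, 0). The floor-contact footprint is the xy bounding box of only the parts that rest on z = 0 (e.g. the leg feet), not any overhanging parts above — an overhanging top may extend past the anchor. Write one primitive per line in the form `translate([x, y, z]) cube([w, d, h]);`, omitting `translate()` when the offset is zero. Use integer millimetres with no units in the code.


// rung span = 490 - 2*50 = 390
// rung[k] z = 253 + k*252
translate([463, 238, 0]) cube([50, 43, 2157]);
translate([903, 238, 0]) cube([50, 43, 2157]);
translate([513, 238, 253]) cube([390, 43, 20]);
translate([513, 238, 505]) cube([390, 43, 20]);
translate([513, 238, 757]) cube([390, 43, 20]);
translate([513, 238, 1009]) cube([390, 43, 20]);
translate([513, 238, 1261]) cube([390, 43, 20]);
translate([513, 238, 1513]) cube([390, 43, 20]);
translate([513, 238, 1765]) cube([390, 43, 20]);
translate([513, 238, 2017]) cube([390, 43, 20]);


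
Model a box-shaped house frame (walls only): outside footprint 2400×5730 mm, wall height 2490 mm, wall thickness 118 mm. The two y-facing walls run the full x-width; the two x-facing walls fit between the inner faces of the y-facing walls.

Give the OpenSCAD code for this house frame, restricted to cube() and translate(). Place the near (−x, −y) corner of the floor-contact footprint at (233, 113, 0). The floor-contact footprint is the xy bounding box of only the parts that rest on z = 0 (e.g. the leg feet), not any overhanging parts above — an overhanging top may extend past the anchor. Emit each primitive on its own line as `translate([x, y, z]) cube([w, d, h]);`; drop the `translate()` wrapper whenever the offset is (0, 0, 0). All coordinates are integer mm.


translate([233, 113, 0]) cube([2400, 118, 2490]);
translate([233, 5725, 0]) cube([2400, 118, 2490]);
translate([233, 231, 0]) cube([118, 5494, 2490]);
translate([2515, 231, 0]) cube([118, 5494, 2490]);


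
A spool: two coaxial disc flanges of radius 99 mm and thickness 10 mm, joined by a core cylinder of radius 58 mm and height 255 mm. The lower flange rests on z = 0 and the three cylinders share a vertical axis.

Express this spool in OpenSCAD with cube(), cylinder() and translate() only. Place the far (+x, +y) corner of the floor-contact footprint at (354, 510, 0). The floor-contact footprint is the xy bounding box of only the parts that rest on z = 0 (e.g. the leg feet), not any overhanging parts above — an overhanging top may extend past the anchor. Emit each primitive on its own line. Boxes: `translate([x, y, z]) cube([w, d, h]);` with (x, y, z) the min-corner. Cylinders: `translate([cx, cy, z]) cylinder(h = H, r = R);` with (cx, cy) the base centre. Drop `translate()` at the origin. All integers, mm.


translate([255, 411, 0]) cylinder(h = 10, r = 99);
translate([255, 411, 10]) cylinder(h = 255, r = 58);
translate([255, 411, 265]) cylinder(h = 10, r = 99);


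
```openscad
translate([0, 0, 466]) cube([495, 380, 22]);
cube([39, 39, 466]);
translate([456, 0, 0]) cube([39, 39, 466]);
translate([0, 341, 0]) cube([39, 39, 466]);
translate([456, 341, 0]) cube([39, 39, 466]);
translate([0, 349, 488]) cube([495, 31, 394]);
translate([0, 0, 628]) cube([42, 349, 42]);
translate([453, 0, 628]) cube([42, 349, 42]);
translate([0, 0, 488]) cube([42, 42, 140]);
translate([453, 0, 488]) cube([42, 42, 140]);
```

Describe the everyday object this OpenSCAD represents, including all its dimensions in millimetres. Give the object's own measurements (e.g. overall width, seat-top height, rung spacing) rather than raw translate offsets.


A chair. The seat is a 495×380×22 mm slab with its top at z = 488 mm, on four 39×39 mm corner legs (flush with the seat edges, standing on z = 0). A flat backrest 31 mm thick, 394 mm tall, spans the full seat width and rises from the seat top along its +y edge, rear face flush with the rear of the seat. Two armrests of 42×42 mm section run along each side from the seat's front edge to the front of the backrest, top faces 182 mm above the seat top and outer faces flush with the seat's x-edges; a 42×42 mm post under the front of each armrest stands on the seat at the front corner.


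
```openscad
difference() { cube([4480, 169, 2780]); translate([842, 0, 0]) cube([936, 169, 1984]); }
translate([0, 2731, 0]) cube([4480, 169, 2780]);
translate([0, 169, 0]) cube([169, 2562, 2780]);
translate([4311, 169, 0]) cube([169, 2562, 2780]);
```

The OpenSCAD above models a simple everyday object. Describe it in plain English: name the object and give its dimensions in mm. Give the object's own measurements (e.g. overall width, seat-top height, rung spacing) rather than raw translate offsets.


A single room: four walls, each 2780 mm tall and 169 mm thick, enclosing an outside footprint 4480×2900 mm (x × y), no floor or roof. The front and back walls (−y and +y sides) run the full x-width; the side walls fit between their inner faces. A door opening 936 mm wide and 1984 mm tall is cut through the front wall from the floor up, its −x edge 842 mm from the wall's −x end.


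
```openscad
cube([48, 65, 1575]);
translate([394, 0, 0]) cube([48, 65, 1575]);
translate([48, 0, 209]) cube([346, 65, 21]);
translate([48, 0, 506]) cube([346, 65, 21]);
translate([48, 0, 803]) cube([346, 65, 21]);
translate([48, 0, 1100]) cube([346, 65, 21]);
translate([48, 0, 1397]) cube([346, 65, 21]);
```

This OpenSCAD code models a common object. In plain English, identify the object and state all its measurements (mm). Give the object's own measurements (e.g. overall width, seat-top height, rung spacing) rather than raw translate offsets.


A straight ladder. Two 48×65 mm vertical rails, 1575 mm tall, stand 442 mm apart (outside-to-outside) with their front faces coplanar on the −y side. 5 rungs, each 65 mm deep and 21 mm tall, span between the inner faces of the rails, front faces flush with the rails. The lowest rung's underside is at z = 209 mm and rungs are spaced 297 mm apart (underside to underside).


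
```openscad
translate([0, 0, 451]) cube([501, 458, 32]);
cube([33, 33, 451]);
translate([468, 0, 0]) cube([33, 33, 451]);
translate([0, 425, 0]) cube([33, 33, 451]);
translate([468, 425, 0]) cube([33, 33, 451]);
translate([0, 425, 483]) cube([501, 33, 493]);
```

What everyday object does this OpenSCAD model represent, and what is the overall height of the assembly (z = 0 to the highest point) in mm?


A chair. The overall height is 976 mm.

A slab on four corner posts with a tall panel at the back — a chair. The seat slab sits at z = 451 with thickness 32, and the 493 mm backrest starts at the seat top, so the overall height is 451 + 32 + 493 = 976 mm.


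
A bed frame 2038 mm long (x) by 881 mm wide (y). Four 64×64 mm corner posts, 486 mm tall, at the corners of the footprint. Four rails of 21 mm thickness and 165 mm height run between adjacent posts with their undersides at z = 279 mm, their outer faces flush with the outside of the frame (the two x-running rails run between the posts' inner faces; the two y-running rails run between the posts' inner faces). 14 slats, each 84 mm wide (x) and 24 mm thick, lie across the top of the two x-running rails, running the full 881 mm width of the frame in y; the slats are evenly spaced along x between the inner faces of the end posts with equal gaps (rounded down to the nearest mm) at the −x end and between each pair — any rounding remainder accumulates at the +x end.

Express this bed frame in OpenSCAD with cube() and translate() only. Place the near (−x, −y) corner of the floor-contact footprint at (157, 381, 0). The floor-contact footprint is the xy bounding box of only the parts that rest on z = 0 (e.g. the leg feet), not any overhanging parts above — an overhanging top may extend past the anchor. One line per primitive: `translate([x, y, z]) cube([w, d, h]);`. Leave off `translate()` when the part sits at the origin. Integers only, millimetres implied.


// slat z = rail_z + rail_h = 279 + 165 = 444
// slat gap = ⌊(1910 − 14·84) / 15⌋ = 48
translate([157, 381, 0]) cube([64, 64, 486]);
translate([157, 1198, 0]) cube([64, 64, 486]);
translate([2131, 381, 0]) cube([64, 64, 486]);
translate([2131, 1198, 0]) cube([64, 64, 486]);
translate([221, 381, 279]) cube([1910, 21, 165]);
translate([221, 1241, 279]) cube([1910, 21, 165]);
translate([157, 445, 279]) cube([21, 753, 165]);
translate([2174, 445, 279]) cube([21, 753, 165]);
translate([269, 381, 444]) cube([84, 881, 24]);
translate([401, 381, 444]) cube([84, 881, 24]);
translate([533, 381, 444]) cube([84, 881, 24]);
translate([665, 381, 444]) cube([84, 881, 24]);
translate([797, 381, 444]) cube([84, 881, 24]);
translate([929, 381, 444]) cube([84, 881, 24]);
translate([1061, 381, 444]) cube([84, 881, 24]);
translate([1193, 381, 444]) cube([84, 881, 24]);
translate([1325, 381, 444]) cube([84, 881, 24]);
translate([1457, 381, 444]) cube([84, 881, 24]);
translate([1589, 381, 444]) cube([84, 881, 24]);
translate([1721, 381, 444]) cube([84, 881, 24]);
translate([1853, 381, 444]) cube([84, 881, 24]);
translate([1985, 381, 444]) cube([84, 881, 24]);


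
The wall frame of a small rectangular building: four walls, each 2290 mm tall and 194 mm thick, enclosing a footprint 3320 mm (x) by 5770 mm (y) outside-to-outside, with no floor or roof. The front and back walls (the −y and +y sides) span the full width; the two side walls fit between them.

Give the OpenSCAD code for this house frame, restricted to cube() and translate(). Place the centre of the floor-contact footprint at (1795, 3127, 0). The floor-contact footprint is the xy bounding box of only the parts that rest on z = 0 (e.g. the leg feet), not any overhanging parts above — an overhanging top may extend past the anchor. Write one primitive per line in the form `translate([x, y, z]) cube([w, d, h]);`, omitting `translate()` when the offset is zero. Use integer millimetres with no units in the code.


translate([135, 242, 0]) cube([3320, 194, 2290]);
translate([135, 5818, 0]) cube([3320, 194, 2290]);
translate([135, 436, 0]) cube([194, 5382, 2290]);
translate([3261, 436, 0]) cube([194, 5382, 2290]);


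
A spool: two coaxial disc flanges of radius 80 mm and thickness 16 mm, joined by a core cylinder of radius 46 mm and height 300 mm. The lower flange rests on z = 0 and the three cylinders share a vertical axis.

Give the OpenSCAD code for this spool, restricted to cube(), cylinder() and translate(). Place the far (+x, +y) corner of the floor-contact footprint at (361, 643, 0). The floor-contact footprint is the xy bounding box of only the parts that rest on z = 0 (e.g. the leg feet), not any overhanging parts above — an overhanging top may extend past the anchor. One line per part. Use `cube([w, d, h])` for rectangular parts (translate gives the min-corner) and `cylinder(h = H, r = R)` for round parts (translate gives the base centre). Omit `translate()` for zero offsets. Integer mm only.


translate([281, 563, 0]) cylinder(h = 16, r = 80);
translate([281, 563, 16]) cylinder(h = 300, r = 46);
translate([281, 563, 316]) cylinder(h = 16, r = 80);


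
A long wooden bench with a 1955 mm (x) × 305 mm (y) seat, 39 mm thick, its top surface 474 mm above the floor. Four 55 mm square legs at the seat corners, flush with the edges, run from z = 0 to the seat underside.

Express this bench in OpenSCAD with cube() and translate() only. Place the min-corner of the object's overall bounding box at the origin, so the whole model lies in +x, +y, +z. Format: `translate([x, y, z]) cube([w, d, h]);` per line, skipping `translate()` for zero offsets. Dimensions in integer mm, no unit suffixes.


translate([0, 0, 435]) cube([1955, 305, 39]);
cube([55, 55, 435]);
translate([0, 250, 0]) cube([55, 55, 435]);
translate([1900, 0, 0]) cube([55, 55, 435]);
translate([1900, 250, 0]) cube([55, 55, 435]);


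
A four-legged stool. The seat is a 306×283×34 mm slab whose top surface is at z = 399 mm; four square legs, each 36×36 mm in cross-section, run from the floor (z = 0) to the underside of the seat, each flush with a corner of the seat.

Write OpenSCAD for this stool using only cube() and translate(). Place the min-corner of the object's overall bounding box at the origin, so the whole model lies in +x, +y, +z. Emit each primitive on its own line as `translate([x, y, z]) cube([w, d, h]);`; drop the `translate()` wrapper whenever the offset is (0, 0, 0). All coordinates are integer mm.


// leg_h = 399 - 34 = 365
translate([0, 0, 365]) cube([306, 283, 34]);
cube([36, 36, 365]);
translate([270, 0, 0]) cube([36, 36, 365]);
translate([0, 247, 0]) cube([36, 36, 365]);
translate([270, 247, 0]) cube([36, 36, 365]);


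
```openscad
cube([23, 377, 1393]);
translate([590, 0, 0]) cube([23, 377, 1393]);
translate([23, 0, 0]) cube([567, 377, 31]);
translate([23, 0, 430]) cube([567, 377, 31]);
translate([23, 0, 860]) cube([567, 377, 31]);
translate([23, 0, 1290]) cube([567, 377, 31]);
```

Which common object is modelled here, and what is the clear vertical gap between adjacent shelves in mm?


A bookshelf. The clear shelf gap is 399 mm.

Two tall side panels with 4 horizontal boards between them — a bookshelf. The first two shelf undersides are at z = 0 and z = 430; with shelf thickness 31, the clear gap is 430 − 0 − 31 = 399 mm.


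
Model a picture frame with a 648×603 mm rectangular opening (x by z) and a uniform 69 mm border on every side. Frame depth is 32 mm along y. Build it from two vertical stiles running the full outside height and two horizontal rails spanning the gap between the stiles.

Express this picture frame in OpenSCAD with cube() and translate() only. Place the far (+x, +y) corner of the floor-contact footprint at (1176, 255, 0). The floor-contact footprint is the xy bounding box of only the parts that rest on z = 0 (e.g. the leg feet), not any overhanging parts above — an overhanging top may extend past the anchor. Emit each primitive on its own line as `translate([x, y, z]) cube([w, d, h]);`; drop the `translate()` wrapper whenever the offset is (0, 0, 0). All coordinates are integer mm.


translate([390, 223, 0]) cube([69, 32, 741]);
translate([1107, 223, 0]) cube([69, 32, 741]);
translate([459, 223, 0]) cube([648, 32, 69]);
translate([459, 223, 672]) cube([648, 32, 69]);


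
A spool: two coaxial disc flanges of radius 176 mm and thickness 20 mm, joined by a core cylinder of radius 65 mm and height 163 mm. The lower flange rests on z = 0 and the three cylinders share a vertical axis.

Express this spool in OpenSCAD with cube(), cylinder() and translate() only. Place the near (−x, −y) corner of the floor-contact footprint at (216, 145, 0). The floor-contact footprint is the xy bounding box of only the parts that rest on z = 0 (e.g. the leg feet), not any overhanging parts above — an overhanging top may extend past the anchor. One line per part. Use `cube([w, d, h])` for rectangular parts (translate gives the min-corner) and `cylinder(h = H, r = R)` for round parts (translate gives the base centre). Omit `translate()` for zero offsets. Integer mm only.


translate([392, 321, 0]) cylinder(h = 20, r = 176);
translate([392, 321, 20]) cylinder(h = 163, r = 65);
translate([392, 321, 183]) cylinder(h = 20, r = 176);


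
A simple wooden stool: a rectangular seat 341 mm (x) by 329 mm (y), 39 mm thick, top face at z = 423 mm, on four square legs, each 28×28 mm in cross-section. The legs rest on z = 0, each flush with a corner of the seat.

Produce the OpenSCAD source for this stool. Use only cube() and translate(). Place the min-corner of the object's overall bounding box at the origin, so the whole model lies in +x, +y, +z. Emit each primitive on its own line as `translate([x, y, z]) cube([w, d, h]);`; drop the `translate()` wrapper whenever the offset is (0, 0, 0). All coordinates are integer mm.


// leg_h = 423 - 39 = 384
translate([0, 0, 384]) cube([341, 329, 39]);
cube([28, 28, 384]);
translate([313, 0, 0]) cube([28, 28, 384]);
translate([0, 301, 0]) cube([28, 28, 384]);
translate([313, 301, 0]) cube([28, 28, 384]);


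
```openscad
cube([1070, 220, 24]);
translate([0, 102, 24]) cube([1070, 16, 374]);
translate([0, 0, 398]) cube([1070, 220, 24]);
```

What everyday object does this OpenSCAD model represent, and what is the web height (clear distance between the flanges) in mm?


An I-beam. The web height is 374 mm.

Two wide flanges with a thin centred web — an I-beam. Overall 422 mm minus two 24 mm flanges gives a web of 422 − 2·24 = 374 mm.


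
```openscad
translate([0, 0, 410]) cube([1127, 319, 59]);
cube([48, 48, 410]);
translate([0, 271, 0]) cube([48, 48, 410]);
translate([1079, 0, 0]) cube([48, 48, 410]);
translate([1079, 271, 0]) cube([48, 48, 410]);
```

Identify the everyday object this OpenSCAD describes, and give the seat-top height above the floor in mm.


A bench. The seat-top height is 469 mm.

A long slab on four corner posts — a bench. The slab sits at z = 410 with thickness 59, so the top is 410 + 59 = 469 mm.


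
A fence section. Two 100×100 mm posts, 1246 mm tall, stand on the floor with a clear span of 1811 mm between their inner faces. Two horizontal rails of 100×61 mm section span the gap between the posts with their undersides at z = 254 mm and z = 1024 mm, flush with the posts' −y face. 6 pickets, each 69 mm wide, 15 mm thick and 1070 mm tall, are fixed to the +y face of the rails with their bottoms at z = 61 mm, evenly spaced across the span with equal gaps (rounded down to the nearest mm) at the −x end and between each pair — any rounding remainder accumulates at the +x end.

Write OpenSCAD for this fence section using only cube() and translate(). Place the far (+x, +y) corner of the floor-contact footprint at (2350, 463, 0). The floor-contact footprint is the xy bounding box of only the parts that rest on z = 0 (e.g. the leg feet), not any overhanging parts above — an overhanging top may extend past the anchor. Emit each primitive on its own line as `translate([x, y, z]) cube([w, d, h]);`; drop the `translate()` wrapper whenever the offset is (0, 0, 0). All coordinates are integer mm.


translate([339, 363, 0]) cube([100, 100, 1246]);
translate([2250, 363, 0]) cube([100, 100, 1246]);
translate([439, 363, 254]) cube([1811, 100, 61]);
translate([439, 363, 1024]) cube([1811, 100, 61]);
translate([638, 463, 61]) cube([69, 15, 1070]);
translate([906, 463, 61]) cube([69, 15, 1070]);
translate([1174, 463, 61]) cube([69, 15, 1070]);
translate([1442, 463, 61]) cube([69, 15, 1070]);
translate([1710, 463, 61]) cube([69, 15, 1070]);
translate([1978, 463, 61]) cube([69, 15, 1070]);


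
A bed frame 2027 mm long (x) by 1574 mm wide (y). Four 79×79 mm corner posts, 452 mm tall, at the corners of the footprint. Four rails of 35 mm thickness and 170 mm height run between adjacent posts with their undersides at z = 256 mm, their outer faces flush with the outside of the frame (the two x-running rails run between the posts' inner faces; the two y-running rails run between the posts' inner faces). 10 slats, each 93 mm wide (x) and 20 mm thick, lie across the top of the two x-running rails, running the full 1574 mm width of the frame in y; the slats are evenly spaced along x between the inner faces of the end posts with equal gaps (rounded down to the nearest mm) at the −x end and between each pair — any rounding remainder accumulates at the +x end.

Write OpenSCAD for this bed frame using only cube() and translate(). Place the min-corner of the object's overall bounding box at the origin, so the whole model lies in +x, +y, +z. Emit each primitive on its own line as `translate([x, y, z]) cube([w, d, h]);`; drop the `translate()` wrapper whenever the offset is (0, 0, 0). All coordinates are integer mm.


cube([79, 79, 452]);
translate([0, 1495, 0]) cube([79, 79, 452]);
translate([1948, 0, 0]) cube([79, 79, 452]);
translate([1948, 1495, 0]) cube([79, 79, 452]);
translate([79, 0, 256]) cube([1869, 35, 170]);
translate([79, 1539, 256]) cube([1869, 35, 170]);
translate([0, 79, 256]) cube([35, 1416, 170]);
translate([1992, 79, 256]) cube([35, 1416, 170]);
translate([164, 0, 426]) cube([93, 1574, 20]);
translate([342, 0, 426]) cube([93, 1574, 20]);
translate([520, 0, 426]) cube([93, 1574, 20]);
translate([698, 0, 426]) cube([93, 1574, 20]);
translate([876, 0, 426]) cube([93, 1574, 20]);
translate([1054, 0, 426]) cube([93, 1574, 20]);
translate([1232, 0, 426]) cube([93, 1574, 20]);
translate([1410, 0, 426]) cube([93, 1574, 20]);
translate([1588, 0, 426]) cube([93, 1574, 20]);
translate([1766, 0, 426]) cube([93, 1574, 20]);


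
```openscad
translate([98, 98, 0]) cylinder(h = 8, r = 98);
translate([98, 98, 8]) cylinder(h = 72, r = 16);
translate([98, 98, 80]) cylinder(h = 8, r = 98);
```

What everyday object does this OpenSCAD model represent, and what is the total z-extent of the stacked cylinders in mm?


A spool. The overall height is 88 mm.

Three coaxial cylinders, large–small–large — a spool. Two 8 mm flanges and a 72 mm core give 8 + 72 + 8 = 88 mm.


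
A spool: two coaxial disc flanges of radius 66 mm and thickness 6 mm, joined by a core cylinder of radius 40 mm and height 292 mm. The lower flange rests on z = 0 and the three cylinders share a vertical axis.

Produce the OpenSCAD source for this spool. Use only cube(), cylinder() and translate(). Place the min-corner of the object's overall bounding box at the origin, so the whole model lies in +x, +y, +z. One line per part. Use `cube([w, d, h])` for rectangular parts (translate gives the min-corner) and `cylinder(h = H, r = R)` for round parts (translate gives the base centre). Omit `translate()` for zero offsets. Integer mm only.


translate([66, 66, 0]) cylinder(h = 6, r = 66);
translate([66, 66, 6]) cylinder(h = 292, r = 40);
translate([66, 66, 298]) cylinder(h = 6, r = 66);


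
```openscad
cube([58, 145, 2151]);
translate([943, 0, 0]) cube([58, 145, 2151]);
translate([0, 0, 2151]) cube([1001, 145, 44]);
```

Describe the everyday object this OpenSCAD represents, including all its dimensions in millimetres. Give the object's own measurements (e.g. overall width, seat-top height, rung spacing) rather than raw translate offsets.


A door frame. The clear opening is 885 mm wide and 2151 mm high. Two 58 mm wide jambs, 145 mm deep, stand either side of the opening from the floor to the top of the opening. A 44 mm thick head sits across the top of both jambs, spanning the full outside width of the frame.


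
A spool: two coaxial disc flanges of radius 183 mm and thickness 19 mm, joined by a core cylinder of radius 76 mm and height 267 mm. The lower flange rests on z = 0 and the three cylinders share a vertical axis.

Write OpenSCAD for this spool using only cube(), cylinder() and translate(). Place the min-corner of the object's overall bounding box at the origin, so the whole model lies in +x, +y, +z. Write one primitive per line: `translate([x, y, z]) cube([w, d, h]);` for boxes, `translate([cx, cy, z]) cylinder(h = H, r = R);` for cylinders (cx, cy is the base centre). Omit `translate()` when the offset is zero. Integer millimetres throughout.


translate([183, 183, 0]) cylinder(h = 19, r = 183);
translate([183, 183, 19]) cylinder(h = 267, r = 76);
translate([183, 183, 286]) cylinder(h = 19, r = 183);


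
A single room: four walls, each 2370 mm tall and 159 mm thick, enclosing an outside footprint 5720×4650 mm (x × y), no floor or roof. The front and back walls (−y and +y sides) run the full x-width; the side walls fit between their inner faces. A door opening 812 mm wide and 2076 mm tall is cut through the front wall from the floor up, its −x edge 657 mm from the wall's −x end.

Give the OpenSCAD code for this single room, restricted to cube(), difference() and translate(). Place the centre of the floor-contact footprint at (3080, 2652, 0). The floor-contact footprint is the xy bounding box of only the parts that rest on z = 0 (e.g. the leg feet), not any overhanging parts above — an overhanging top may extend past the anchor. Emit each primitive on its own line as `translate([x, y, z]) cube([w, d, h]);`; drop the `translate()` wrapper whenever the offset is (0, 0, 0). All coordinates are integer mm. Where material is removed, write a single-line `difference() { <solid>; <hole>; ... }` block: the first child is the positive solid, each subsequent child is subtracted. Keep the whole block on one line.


difference() { translate([220, 327, 0]) cube([5720, 159, 2370]); translate([877, 327, 0]) cube([812, 159, 2076]); }
translate([220, 4818, 0]) cube([5720, 159, 2370]);
translate([220, 486, 0]) cube([159, 4332, 2370]);
translate([5781, 486, 0]) cube([159, 4332, 2370]);


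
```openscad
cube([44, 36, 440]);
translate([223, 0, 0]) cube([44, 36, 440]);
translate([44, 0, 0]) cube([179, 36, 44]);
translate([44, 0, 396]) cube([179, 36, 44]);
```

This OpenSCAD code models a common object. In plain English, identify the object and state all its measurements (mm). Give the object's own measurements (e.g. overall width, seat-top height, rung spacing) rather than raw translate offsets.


A rectangular picture frame lying in the x–z plane (depth along y). The opening is 179 mm wide (x) by 352 mm tall (z), surrounded by a border 44 mm wide on all four sides. The frame is 36 mm deep and is made of two full-height vertical stiles with two horizontal rails fitted between them.


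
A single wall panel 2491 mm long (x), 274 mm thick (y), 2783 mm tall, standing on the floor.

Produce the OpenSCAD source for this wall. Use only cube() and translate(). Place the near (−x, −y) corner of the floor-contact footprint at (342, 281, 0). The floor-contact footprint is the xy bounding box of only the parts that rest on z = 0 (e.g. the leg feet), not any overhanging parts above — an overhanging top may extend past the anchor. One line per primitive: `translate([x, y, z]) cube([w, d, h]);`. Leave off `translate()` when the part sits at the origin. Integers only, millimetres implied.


translate([342, 281, 0]) cube([2491, 274, 2783]);


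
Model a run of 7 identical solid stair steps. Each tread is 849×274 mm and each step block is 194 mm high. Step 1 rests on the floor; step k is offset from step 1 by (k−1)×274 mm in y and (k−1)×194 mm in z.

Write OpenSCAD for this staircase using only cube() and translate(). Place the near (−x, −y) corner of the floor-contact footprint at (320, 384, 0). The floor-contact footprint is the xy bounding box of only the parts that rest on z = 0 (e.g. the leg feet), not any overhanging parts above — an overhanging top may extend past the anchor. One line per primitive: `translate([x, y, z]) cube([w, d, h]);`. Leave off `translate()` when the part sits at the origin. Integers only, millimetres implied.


translate([320, 384, 0]) cube([849, 274, 194]);
translate([320, 658, 194]) cube([849, 274, 194]);
translate([320, 932, 388]) cube([849, 274, 194]);
translate([320, 1206, 582]) cube([849, 274, 194]);
translate([320, 1480, 776]) cube([849, 274, 194]);
translate([320, 1754, 970]) cube([849, 274, 194]);
translate([320, 2028, 1164]) cube([849, 274, 194]);


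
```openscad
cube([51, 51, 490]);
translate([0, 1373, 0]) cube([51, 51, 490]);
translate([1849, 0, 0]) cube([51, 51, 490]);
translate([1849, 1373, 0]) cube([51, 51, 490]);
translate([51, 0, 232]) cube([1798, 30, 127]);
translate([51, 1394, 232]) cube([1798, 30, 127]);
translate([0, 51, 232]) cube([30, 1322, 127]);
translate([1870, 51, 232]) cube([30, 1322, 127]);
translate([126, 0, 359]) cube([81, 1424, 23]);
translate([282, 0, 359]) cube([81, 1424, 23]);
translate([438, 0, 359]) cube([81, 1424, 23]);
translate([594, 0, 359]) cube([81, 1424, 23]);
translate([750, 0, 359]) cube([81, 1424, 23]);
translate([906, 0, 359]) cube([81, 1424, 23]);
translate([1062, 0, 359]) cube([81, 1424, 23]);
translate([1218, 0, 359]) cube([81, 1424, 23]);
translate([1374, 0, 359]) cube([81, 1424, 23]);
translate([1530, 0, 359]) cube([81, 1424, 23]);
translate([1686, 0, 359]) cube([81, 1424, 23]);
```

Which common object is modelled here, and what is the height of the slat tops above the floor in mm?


A bed frame. The slat-top height is 382 mm.

Four posts, four rails, and a row of slats — a bed frame. Slats sit on the rails at z = 232 + 127 = 359; with slat thickness 23, the top is 382 mm.


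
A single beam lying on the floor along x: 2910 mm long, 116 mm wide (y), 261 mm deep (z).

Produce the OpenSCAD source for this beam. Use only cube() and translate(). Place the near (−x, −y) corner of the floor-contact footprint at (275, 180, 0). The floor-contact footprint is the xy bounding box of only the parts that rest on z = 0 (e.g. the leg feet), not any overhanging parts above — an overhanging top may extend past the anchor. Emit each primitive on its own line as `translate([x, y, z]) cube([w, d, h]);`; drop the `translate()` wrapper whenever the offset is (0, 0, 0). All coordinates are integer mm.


translate([275, 180, 0]) cube([2910, 116, 261]);


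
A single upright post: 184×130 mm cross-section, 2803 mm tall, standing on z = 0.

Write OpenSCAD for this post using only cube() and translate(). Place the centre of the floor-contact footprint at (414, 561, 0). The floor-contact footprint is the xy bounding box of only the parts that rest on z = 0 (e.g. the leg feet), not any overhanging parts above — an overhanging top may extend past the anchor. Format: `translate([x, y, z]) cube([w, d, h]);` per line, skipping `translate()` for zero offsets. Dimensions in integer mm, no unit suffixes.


translate([322, 496, 0]) cube([184, 130, 2803]);


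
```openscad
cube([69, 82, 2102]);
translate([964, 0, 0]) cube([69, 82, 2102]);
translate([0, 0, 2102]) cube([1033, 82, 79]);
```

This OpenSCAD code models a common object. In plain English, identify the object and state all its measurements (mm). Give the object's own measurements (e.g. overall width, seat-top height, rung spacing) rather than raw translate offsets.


A door frame. The clear opening is 895 mm wide and 2102 mm high. Two 69 mm wide jambs, 82 mm deep, stand either side of the opening from the floor to the top of the opening. A 79 mm thick head sits across the top of both jambs, spanning the full outside width of the frame.


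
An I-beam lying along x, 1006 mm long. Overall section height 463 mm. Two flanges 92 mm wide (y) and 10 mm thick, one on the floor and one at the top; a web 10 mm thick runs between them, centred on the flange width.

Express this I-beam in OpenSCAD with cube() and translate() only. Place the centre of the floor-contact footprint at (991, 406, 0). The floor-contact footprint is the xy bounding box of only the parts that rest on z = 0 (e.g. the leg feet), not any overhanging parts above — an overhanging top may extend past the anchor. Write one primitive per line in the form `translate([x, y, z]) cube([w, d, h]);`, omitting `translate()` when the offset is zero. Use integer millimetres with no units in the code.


translate([488, 360, 0]) cube([1006, 92, 10]);
translate([488, 401, 10]) cube([1006, 10, 443]);
translate([488, 360, 453]) cube([1006, 92, 10]);


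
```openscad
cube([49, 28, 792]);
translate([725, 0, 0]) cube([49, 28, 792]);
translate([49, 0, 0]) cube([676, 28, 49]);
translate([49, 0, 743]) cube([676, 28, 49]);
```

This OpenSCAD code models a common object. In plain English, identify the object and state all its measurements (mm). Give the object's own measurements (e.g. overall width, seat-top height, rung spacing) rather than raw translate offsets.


A rectangular picture frame lying in the x–z plane (depth along y). The opening is 676 mm wide (x) by 694 mm tall (z), surrounded by a border 49 mm wide on all four sides. The frame is 28 mm deep and is made of two full-height vertical stiles with two horizontal rails fitted between them.


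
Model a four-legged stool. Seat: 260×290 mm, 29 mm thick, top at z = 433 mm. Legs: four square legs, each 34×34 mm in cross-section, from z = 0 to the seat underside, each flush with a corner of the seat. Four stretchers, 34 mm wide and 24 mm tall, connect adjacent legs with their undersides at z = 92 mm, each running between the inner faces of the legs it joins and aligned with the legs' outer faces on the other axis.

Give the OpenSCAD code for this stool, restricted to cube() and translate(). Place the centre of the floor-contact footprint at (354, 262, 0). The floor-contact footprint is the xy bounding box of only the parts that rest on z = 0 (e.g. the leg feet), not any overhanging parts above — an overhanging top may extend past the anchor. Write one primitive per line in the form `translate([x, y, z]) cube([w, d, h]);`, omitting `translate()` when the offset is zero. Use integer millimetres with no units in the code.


translate([224, 117, 404]) cube([260, 290, 29]);
translate([224, 117, 0]) cube([34, 34, 404]);
translate([450, 117, 0]) cube([34, 34, 404]);
translate([224, 373, 0]) cube([34, 34, 404]);
translate([450, 373, 0]) cube([34, 34, 404]);
translate([258, 117, 92]) cube([192, 34, 24]);
translate([258, 373, 92]) cube([192, 34, 24]);
translate([224, 151, 92]) cube([34, 222, 24]);
translate([450, 151, 92]) cube([34, 222, 24]);


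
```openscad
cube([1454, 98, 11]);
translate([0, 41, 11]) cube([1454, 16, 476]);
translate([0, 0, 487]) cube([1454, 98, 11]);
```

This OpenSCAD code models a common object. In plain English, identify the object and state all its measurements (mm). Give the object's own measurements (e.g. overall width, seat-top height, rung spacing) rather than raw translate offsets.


An I-beam lying along x, 1454 mm long. Overall section height 498 mm. Two flanges 98 mm wide (y) and 11 mm thick, one on the floor and one at the top; a web 16 mm thick runs between them, centred on the flange width.
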